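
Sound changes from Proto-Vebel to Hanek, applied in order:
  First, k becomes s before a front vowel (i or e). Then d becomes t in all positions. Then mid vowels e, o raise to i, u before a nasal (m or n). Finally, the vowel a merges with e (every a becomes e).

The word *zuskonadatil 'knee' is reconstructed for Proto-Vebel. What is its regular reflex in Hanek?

Hanek: *zuskonadatil
  zuskonadatil (rule 1 does not apply)
  zuskonadatil → zuskonatatil   [unconditioned shift]
  zuskonatatil → zuskunatatil   [pre-nasal raising]
  zuskunatatil → zuskunetetil   [vowel merger]
  giving Hanek zuskunetetil.

zuskunetetil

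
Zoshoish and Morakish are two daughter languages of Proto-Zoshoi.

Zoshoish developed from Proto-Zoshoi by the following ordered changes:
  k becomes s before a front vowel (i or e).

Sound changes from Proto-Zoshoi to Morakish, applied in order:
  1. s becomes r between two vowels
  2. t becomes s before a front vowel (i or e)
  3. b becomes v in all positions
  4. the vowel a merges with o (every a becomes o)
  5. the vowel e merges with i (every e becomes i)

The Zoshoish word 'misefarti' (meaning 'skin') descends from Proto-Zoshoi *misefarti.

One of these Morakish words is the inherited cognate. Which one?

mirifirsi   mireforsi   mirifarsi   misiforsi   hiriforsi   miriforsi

Morakish: *misefarti
  misefarti → mirefarti   [rhotacism]
  mirefarti → mirefarsi   [palatalisation]
  mirefarsi (rule 3 does not apply)
  mirefarsi → mireforsi   [vowel merger]
  mireforsi → miriforsi   [vowel merger]
  giving Morakish miriforsi.

miriforsi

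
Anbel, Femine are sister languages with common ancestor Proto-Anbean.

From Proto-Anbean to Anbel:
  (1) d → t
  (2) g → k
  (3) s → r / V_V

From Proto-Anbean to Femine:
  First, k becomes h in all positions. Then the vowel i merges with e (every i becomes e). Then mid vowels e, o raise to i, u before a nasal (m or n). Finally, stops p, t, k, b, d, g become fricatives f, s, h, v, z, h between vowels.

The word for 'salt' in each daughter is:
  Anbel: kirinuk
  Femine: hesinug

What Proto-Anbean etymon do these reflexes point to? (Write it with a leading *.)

*kisinug

Position 3: Anbel has r, Femine has s. Taking the neighbouring segments as reconstructed: Anbel r could go back to *s or *r; Femine s could go back to *t or *s — the one source consistent with every daughter is *s.
Position 1: Anbel has k, Femine has h. Taking the neighbouring segments as reconstructed: Anbel k could go back to *k or *g; Femine h could go back to *k or *h — the one source consistent with every daughter is *k.
Continuing position by position gives *kisinug; check it forward:
Anbel: *kisinug > kisinuk > kirinuk  (by unconditioned shift, rhotacism)
Femine: *kisinug > hisinug > hesenug > hesinug  (by unconditioned shift, vowel merger, pre-nasal raising)
Only *kisinug yields all of Anbel kirinuk, Femine hesinug.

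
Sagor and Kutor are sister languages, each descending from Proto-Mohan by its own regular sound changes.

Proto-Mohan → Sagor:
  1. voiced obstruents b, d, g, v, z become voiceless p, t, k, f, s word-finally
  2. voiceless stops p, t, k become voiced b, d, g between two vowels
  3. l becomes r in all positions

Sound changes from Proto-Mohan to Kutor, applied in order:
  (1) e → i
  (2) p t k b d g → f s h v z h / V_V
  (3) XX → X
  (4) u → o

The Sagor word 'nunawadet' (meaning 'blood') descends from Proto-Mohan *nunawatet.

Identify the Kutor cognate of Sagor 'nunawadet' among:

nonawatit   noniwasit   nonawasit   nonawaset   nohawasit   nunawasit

nonawasit

Kutor: *nunawatet
  nunawatet → nunawatit   [vowel merger]
  nunawatit → nunawasit   [intervocalic lenition]
  nunawasit (rule 3 does not apply)
  nunawasit → nonawasit   [vowel merger]
  giving Kutor nonawasit.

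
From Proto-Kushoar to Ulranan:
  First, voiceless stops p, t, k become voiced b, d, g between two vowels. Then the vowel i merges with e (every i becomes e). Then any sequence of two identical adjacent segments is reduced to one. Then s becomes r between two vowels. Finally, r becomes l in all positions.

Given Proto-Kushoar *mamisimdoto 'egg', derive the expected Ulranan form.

Ulranan: *mamisimdoto > mamisimdodo > mamesemdodo > mameremdodo > mamelemdodo  (by intervocalic voicing, vowel merger, rhotacism, unconditioned shift)

mamelemdodo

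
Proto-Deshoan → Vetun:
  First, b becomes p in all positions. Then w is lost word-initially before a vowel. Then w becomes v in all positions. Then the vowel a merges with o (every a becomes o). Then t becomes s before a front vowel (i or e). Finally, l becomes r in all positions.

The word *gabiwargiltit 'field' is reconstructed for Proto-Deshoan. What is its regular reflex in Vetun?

gopivorgirsit

Vetun: start from *gabiwargiltit.
  rule 1 (unconditioned shift): gabiwargiltit → gapiwargiltit
  rule 2: no change — gapiwargiltit
  rule 3 (unconditioned shift): gapiwargiltit → gapivargiltit
  rule 4 (vowel merger): gapivargiltit → gopivorgiltit
  rule 5 (palatalisation): gopivorgiltit → gopivorgilsit
  rule 6 (unconditioned shift): gopivorgilsit → gopivorgirsit
  ⇒ Vetun gopivorgirsit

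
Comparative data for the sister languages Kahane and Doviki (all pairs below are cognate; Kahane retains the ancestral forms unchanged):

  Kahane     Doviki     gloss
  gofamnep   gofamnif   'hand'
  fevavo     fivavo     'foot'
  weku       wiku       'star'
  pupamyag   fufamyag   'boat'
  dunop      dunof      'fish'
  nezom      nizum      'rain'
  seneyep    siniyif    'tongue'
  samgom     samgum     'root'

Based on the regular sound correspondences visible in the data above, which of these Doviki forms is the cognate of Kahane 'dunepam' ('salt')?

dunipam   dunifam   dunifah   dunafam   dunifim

dunifam

gofamnep ~ gofamnif, seneyep ~ siniyif — Kahane e corresponds to Doviki i after a consonant, before a labial obstruent.
pupamyag ~ fufamyag — Kahane p corresponds to Doviki f between vowels (before a back vowel).
Applying these to Kahane 'dunepam':
  dunepam → dunipam   (e→i after a consonant, before a labial obstruent)
  dunipam → dunifam   (p→f between vowels (before a back vowel))
So the Doviki cognate is 'dunifam'.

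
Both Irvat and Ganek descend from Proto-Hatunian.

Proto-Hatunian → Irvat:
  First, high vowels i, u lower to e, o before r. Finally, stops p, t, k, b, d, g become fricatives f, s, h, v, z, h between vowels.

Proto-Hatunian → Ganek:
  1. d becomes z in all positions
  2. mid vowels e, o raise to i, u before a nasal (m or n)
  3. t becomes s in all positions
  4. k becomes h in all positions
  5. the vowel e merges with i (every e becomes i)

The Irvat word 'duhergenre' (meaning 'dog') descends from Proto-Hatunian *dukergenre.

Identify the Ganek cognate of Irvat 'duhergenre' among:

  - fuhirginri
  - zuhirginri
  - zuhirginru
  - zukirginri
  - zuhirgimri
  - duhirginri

Ganek: *dukergenre > zukergenre > zukerginre > zuherginre > zuhirginri  (by unconditioned shift, pre-nasal raising, unconditioned shift, vowel merger)

zuhirginri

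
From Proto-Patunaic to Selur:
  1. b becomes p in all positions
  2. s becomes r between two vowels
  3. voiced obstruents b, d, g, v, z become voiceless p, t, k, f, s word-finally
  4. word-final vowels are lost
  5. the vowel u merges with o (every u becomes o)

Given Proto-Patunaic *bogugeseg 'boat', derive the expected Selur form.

Selur: *bogugeseg > pogugeseg > pogugereg > pogugerek > pogogerek  (by unconditioned shift, rhotacism, final devoicing, vowel merger)

pogogerek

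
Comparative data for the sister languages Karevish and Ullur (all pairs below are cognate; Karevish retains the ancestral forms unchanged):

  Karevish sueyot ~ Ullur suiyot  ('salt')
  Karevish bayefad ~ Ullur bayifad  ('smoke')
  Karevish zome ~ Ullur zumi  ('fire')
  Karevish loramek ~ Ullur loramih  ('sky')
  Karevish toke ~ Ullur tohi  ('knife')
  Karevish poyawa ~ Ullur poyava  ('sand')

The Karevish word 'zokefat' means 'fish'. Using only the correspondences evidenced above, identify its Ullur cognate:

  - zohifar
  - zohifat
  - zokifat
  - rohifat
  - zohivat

zohifat

toke ~ tohi — Karevish k corresponds to Ullur h between vowels (before a front vowel).
bayefad ~ bayifad — Karevish e corresponds to Ullur i after a consonant, before a labial obstruent.
Applying these to Karevish 'zokefat':
  zokefat → zohefat   (k→h between vowels (before a front vowel))
  zohefat → zohifat   (e→i after a consonant, before a labial obstruent)
So the Ullur cognate is 'zohifat'.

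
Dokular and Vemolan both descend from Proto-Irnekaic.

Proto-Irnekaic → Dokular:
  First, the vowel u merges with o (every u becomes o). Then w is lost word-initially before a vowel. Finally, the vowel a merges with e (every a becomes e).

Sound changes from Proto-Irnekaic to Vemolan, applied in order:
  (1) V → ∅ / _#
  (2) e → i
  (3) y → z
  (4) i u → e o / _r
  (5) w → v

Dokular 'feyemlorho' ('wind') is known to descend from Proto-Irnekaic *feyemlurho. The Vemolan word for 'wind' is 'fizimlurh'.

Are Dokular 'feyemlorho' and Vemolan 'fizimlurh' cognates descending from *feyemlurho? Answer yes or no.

Derive the expected Vemolan reflex of *feyemlurho:
Vemolan: start from *feyemlurho.
  rule 1 (apocope): feyemlurho → feyemlurh
  rule 2 (vowel merger): feyemlurh → fiyimlurh
  rule 3 (unconditioned shift): fiyimlurh → fizimlurh
  rule 4 (pre-rhotic lowering): fizimlurh → fizimlorh
  rule 5: no change — fizimlorh
  ⇒ Vemolan fizimlorh
The regular Vemolan reflex would be 'fizimlorh', but the attested form is 'fizimlurh'. The correspondence is irregular, so they are not cognates (the Vemolan form has a different source).

no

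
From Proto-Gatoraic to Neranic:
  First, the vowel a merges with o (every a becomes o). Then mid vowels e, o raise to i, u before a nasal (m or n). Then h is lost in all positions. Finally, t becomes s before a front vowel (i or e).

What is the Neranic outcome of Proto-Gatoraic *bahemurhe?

Neranic: *bahemurhe > bohemurhe > bohimurhe > boimure  (by vowel merger, pre-nasal raising, h-loss)

boimure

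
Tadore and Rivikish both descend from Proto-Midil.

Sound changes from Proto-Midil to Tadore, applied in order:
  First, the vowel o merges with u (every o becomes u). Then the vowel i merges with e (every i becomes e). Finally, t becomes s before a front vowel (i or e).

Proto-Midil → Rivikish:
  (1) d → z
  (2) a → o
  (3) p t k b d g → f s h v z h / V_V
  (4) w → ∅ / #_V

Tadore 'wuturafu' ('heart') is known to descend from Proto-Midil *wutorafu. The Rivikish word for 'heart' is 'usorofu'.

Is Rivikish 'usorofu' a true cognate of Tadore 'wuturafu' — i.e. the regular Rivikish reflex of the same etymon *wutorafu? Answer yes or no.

yes

Derive the expected Rivikish reflex of *wutorafu:
Rivikish: *wutorafu > wutorofu > wusorofu > usorofu  (by vowel merger, intervocalic lenition, glide loss)
Rivikish 'usorofu' matches the regular reflex exactly, so the pair is cognate.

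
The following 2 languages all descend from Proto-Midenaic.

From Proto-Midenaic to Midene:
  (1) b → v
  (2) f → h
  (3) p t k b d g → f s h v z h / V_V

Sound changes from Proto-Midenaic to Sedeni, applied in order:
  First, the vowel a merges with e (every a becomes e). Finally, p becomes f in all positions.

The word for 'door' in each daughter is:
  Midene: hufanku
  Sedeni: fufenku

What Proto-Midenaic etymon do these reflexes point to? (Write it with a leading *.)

Position 3: Midene has f, Sedeni has f. In Midene, f can only continue *p, so the proto-segment is *p.
Position 1: Midene has h, Sedeni has f. Taking the neighbouring segments as reconstructed: Midene h could go back to *f or *h; Sedeni f could go back to *p or *f — the one source consistent with every daughter is *f.
Position 4: Midene has a, Sedeni has e. Midene preserves a here (none of its changes turn any other segment into a), so the proto-segment is *a.
This points to *fupanku. Verify forward in each daughter:
Midene: start from *fupanku.
  rule 1: no change — fupanku
  rule 2 (unconditioned shift): fupanku → hupanku
  rule 3 (intervocalic lenition): hupanku → hufanku
  ⇒ Midene hufanku
Sedeni: *fupanku
  fupanku → fupenku   [vowel merger]
  fupenku → fufenku   [unconditioned shift]
  giving Sedeni fufenku.
No other proto-form is consistent with every reflex, so the reconstruction is *fupanku.

*fupanku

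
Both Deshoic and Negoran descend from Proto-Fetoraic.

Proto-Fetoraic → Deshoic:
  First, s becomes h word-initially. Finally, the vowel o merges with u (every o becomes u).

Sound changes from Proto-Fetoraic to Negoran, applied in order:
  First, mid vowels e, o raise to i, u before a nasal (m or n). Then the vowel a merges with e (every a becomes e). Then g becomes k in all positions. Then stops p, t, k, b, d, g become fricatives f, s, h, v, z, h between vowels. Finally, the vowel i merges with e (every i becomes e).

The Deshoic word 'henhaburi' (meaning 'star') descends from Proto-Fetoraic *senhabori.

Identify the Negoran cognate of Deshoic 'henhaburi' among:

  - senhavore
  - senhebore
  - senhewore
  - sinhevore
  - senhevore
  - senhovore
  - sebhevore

senhevore

Negoran: start from *senhabori.
  rule 1 (pre-nasal raising): senhabori → sinhabori
  rule 2 (vowel merger): sinhabori → sinhebori
  rule 3: no change — sinhebori
  rule 4 (intervocalic lenition): sinhebori → sinhevori
  rule 5 (vowel merger): sinhevori → senhevore
  ⇒ Negoran senhevore
Among the options, 'senhevore' alone shows every Negoran change applied in order.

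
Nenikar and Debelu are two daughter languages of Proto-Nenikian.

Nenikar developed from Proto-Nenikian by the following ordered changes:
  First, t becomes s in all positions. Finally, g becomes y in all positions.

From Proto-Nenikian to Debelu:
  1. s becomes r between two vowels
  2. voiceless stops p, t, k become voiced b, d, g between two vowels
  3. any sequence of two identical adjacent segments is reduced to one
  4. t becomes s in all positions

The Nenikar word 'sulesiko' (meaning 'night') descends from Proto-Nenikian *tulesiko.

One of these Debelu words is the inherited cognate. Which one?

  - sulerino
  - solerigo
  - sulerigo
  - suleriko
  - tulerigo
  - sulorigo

Debelu: *tulesiko > tuleriko > tulerigo > sulerigo  (by rhotacism, intervocalic voicing, unconditioned shift)
The other candidates each miss or misapply at least one Debelu change.

sulerigo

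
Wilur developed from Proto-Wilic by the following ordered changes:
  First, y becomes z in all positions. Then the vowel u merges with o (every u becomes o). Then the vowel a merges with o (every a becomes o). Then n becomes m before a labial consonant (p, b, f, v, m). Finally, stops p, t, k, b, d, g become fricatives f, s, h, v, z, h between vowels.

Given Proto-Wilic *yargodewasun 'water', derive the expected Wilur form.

zorgozewoson

Wilur: *yargodewasun > zargodewasun > zargodewason > zorgodewoson > zorgozewoson  (by unconditioned shift, vowel merger, vowel merger, intervocalic lenition)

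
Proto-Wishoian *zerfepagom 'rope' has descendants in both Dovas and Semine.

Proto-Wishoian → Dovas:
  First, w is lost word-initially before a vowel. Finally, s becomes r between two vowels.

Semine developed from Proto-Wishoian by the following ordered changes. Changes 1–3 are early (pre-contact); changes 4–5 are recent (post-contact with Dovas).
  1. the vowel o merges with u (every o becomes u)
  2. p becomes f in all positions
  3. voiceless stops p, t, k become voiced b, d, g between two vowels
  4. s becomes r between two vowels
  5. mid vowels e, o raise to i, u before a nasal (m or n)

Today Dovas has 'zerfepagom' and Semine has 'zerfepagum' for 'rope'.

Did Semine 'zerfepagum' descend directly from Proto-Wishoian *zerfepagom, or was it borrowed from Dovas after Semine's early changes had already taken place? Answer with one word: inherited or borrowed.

If inherited, *zerfepagom would pass through all of Semine's changes:
Semine: *zerfepagom > zerfepagum > zerfefagum  (by vowel merger, unconditioned shift)
If borrowed from Dovas 'zerfepagom' after the early changes, it would undergo only the recent ones:
  rule 4 (rhotacism): no change (zerfepagom)
  rule 5 (pre-nasal raising): zerfepagom → zerfepagum
  ⇒ as a loan: zerfepagum
Semine 'zerfepagum' matches the loan outcome 'zerfepagum', not the inherited 'zerfefagum' — it skipped the early Semine changes, so it was borrowed from Dovas.

borrowed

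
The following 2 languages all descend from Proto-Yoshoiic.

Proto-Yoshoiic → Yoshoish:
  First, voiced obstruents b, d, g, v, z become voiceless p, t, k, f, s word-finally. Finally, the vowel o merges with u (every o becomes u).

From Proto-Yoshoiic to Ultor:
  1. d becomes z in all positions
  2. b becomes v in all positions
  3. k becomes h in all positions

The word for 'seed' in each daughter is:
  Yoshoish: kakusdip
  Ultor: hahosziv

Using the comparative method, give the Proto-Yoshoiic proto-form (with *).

Position 4: Yoshoish has u, Ultor has o. Ultor preserves o here (none of its changes turn any other segment into o), so the proto-segment is *o.
Position 3: Yoshoish has k, Ultor has h. Taking the neighbouring segments as reconstructed: Yoshoish k can only go back to *k; Ultor h could go back to *k or *h — the one source consistent with every daughter is *k.
Continuing position by position gives *kakosdib; check it forward:
Yoshoish: start from *kakosdib.
  rule 1 (final devoicing): kakosdib → kakosdip
  rule 2 (vowel merger): kakosdip → kakusdip
  ⇒ Yoshoish kakusdip
Ultor: *kakosdib > kakoszib > kakosziv > hahosziv  (by unconditioned shift, unconditioned shift, unconditioned shift)
Only *kakosdib yields all of Yoshoish kakusdip, Ultor hahosziv.

*kakosdib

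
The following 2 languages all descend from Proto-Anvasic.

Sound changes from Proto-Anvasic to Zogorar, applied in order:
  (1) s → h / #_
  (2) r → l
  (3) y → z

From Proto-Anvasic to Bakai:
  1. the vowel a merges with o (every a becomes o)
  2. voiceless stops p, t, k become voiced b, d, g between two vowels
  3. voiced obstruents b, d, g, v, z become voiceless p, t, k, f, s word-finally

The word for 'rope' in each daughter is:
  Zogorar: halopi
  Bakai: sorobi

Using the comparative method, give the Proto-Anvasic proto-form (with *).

Position 3: Zogorar has l, Bakai has r. Bakai preserves r here (none of its changes turn any other segment into r), so the proto-segment is *r.
Position 1: Zogorar has h, Bakai has s. Taking the neighbouring segments as reconstructed: Zogorar h could go back to *s or *h; Bakai s can only go back to *s — the one source consistent with every daughter is *s.
Position 2: Zogorar has a, Bakai has o. Zogorar preserves a here (none of its changes turn any other segment into a), so the proto-segment is *a.
Verify the candidate proto-form against each daughter:
Zogorar: *saropi
  saropi → haropi   [debuccalisation]
  haropi → halopi   [unconditioned shift]
  halopi (rule 3 does not apply)
  giving Zogorar halopi.
Bakai: *saropi > soropi > sorobi  (by vowel merger, intervocalic voicing)
Only *saropi yields all of Zogorar halopi, Bakai sorobi.

*saropi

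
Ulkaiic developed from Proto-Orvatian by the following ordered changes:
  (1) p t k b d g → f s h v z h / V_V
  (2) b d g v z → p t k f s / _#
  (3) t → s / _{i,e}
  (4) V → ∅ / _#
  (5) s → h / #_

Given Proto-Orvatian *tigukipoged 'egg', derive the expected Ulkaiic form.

Ulkaiic: start from *tigukipoged.
  rule 1 (intervocalic lenition): tigukipoged → tihuhifohed
  rule 2 (final devoicing): tihuhifohed → tihuhifohet
  rule 3 (palatalisation): tihuhifohet → sihuhifohet
  rule 4: no change — sihuhifohet
  rule 5 (debuccalisation): sihuhifohet → hihuhifohet
  ⇒ Ulkaiic hihuhifohet

hihuhifohet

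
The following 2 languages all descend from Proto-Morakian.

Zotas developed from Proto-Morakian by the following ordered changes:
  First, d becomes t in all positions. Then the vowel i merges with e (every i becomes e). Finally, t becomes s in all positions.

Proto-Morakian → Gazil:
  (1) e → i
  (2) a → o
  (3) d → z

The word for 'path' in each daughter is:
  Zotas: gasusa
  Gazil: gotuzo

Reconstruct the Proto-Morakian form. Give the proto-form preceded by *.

*gatuda

Position 6: Zotas has a, Gazil has o. Zotas preserves a here (none of its changes turn any other segment into a), so the proto-segment is *a.
Position 3: Zotas has s, Gazil has t. Gazil preserves t here (none of its changes turn any other segment into t), so the proto-segment is *t.
Position 2: Zotas has a, Gazil has o. Zotas preserves a here (none of its changes turn any other segment into a), so the proto-segment is *a.
This points to *gatuda. Verify forward in each daughter:
Zotas: start from *gatuda.
  rule 1 (unconditioned shift): gatuda → gatuta
  rule 2: no change — gatuta
  rule 3 (unconditioned shift): gatuta → gasusa
  ⇒ Zotas gasusa
Gazil: start from *gatuda.
  rule 1: no change — gatuda
  rule 2 (vowel merger): gatuda → gotudo
  rule 3 (unconditioned shift): gotudo → gotuzo
  ⇒ Gazil gotuzo
Only *gatuda yields all of Zotas gasusa, Gazil gotuzo.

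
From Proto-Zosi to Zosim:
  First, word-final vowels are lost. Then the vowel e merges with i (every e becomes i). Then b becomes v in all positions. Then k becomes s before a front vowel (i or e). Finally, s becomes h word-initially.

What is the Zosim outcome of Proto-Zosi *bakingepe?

Zosim: start from *bakingepe.
  rule 1 (apocope): bakingepe → bakingep
  rule 2 (vowel merger): bakingep → bakingip
  rule 3 (unconditioned shift): bakingip → vakingip
  rule 4 (palatalisation): vakingip → vasingip
  rule 5: no change — vasingip
  ⇒ Zosim vasingip

vasingip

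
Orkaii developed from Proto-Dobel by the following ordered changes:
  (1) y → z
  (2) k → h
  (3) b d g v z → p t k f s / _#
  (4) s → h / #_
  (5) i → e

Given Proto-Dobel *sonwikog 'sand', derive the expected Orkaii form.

Orkaii: *sonwikog
  sonwikog (rule 1 does not apply)
  sonwikog → sonwihog   [unconditioned shift]
  sonwihog → sonwihok   [final devoicing]
  sonwihok → honwihok   [debuccalisation]
  honwihok → honwehok   [vowel merger]
  giving Orkaii honwehok.

honwehok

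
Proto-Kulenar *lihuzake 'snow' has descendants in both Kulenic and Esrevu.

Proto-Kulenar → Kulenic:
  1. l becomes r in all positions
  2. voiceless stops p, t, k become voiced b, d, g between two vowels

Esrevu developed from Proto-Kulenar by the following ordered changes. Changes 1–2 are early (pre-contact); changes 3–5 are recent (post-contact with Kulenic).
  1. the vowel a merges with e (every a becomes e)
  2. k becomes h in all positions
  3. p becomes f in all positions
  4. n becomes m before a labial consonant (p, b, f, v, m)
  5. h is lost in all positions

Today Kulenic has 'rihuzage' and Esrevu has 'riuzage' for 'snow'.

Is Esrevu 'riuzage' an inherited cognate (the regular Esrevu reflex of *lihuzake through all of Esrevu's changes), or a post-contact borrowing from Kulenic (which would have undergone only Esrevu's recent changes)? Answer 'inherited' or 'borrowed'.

If inherited, *lihuzake would pass through all of Esrevu's changes:
Esrevu: start from *lihuzake.
  rule 1 (vowel merger): lihuzake → lihuzeke
  rule 2 (unconditioned shift): lihuzeke → lihuzehe
  rule 3: no change — lihuzehe
  rule 4: no change — lihuzehe
  rule 5 (h-loss): lihuzehe → liuzee
  ⇒ Esrevu liuzee
If borrowed from Kulenic 'rihuzage' after the early changes, it would undergo only the recent ones:
  rule 3 (unconditioned shift): no change (rihuzage)
  rule 4 (nasal place assimilation): no change (rihuzage)
  rule 5 (h-loss): rihuzage → riuzage
  ⇒ as a loan: riuzage
Esrevu 'riuzage' matches the loan outcome 'riuzage', not the inherited 'liuzee' — it skipped the early Esrevu changes, so it was borrowed from Kulenic.

borrowed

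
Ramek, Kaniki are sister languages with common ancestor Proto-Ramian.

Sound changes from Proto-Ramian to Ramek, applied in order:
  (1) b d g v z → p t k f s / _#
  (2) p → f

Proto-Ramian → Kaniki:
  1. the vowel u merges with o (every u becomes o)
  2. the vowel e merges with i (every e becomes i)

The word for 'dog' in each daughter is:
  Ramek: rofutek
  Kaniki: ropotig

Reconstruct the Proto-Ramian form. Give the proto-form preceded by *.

Position 6: Ramek has e, Kaniki has i. Ramek preserves e here (none of its changes turn any other segment into e), so the proto-segment is *e.
Position 4: Ramek has u, Kaniki has o. Ramek preserves u here (none of its changes turn any other segment into u), so the proto-segment is *u.
Continuing position by position gives *roputeg; check it forward:
Ramek: start from *roputeg.
  rule 1 (final devoicing): roputeg → roputek
  rule 2 (unconditioned shift): roputek → rofutek
  ⇒ Ramek rofutek
Kaniki: start from *roputeg.
  rule 1 (vowel merger): roputeg → ropoteg
  rule 2 (vowel merger): ropoteg → ropotig
  ⇒ Kaniki ropotig
Only *roputeg yields all of Ramek rofutek, Kaniki ropotig.

*roputeg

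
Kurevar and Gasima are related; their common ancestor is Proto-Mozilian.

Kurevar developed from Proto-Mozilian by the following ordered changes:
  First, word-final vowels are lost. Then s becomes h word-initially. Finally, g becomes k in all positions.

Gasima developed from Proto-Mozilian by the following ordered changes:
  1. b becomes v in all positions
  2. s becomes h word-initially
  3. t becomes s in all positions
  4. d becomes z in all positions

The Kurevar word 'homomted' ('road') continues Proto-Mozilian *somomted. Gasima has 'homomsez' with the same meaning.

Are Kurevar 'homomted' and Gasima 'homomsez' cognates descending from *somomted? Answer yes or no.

yes

Derive the expected Gasima reflex of *somomted:
Gasima: *somomted
  somomted (rule 1 does not apply)
  somomted → homomted   [debuccalisation]
  homomted → homomsed   [unconditioned shift]
  homomsed → homomsez   [unconditioned shift]
  giving Gasima homomsez.
Gasima 'homomsez' matches the regular reflex exactly, so the pair is cognate.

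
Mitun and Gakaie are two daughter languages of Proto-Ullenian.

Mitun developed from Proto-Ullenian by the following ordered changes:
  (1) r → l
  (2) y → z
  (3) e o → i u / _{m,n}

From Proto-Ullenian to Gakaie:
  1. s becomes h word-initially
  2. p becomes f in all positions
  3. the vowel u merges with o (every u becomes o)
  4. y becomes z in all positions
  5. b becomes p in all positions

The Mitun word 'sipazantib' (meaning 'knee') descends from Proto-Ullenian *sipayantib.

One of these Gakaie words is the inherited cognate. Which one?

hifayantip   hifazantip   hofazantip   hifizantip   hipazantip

Gakaie: *sipayantib > hipayantib > hifayantib > hifazantib > hifazantip  (by debuccalisation, unconditioned shift, unconditioned shift, unconditioned shift)
The other candidates each miss or misapply at least one Gakaie change.

hifazantip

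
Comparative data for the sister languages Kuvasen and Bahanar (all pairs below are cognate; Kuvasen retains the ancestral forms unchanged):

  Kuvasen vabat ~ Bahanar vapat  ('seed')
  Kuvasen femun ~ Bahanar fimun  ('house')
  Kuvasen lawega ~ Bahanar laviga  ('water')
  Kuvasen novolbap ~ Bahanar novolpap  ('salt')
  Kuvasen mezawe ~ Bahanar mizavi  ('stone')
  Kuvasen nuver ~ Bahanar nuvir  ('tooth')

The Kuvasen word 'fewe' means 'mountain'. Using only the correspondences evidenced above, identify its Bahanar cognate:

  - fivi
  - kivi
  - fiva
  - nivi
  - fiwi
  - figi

lawega ~ laviga, mezawe ~ mizavi — Kuvasen e corresponds to Bahanar i after a consonant, before a consonant other than r, m, n, p, b, f, v.
lawega ~ laviga, mezawe ~ mizavi — Kuvasen w corresponds to Bahanar v between vowels (before a front vowel).
mezawe ~ mizavi — Kuvasen e corresponds to Bahanar i word-finally.
Applying these to Kuvasen 'fewe':
  fewe → fiwe   (e→i after a consonant, before a consonant other than r, m, n, p, b, f, v)
  fiwe → five   (w→v between vowels (before a front vowel))
  five → fivi   (e→i word-finally)
So the Bahanar cognate is 'fivi'.

fivi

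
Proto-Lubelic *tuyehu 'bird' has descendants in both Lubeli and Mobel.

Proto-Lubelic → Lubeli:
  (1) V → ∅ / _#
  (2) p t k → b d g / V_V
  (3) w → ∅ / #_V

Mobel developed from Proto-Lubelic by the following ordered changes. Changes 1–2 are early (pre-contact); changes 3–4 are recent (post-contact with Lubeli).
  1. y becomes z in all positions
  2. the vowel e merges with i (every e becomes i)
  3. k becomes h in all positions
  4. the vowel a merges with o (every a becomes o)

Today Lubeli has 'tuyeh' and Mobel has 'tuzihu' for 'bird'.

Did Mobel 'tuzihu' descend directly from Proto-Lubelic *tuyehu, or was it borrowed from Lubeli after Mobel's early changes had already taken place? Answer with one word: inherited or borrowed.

If inherited, *tuyehu would pass through all of Mobel's changes:
Mobel: *tuyehu
  tuyehu → tuzehu   [unconditioned shift]
  tuzehu → tuzihu   [vowel merger]
  tuzihu (rule 3 does not apply)
  tuzihu (rule 4 does not apply)
  giving Mobel tuzihu.
If borrowed from Lubeli 'tuyeh' after the early changes, it would undergo only the recent ones:
  rule 3 (unconditioned shift): no change (tuyeh)
  rule 4 (vowel merger): no change (tuyeh)
  ⇒ as a loan: tuyeh
Mobel 'tuzihu' matches the inherited outcome exactly, so it is an inherited cognate, not a loan.

inherited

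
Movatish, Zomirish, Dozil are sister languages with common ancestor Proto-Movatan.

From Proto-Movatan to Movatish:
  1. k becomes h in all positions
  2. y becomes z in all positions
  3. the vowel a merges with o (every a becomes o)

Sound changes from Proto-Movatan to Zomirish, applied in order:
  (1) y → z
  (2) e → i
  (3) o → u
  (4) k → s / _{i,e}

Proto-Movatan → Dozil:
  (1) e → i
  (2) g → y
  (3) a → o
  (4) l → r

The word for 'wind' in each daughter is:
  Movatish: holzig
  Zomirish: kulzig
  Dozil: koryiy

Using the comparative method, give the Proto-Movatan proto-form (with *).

*kolyig

Position 6: Movatish has g, Zomirish has g, Dozil has y. Movatish preserves g here (none of its changes turn any other segment into g), so the proto-segment is *g.
Position 2: Movatish has o, Zomirish has u, Dozil has o. Taking the neighbouring segments as reconstructed: Movatish o could go back to *a or *o; Zomirish u could go back to *o or *u; Dozil o could go back to *a or *o — the one source consistent with every daughter is *o.
Verify the candidate proto-form against each daughter:
Movatish: start from *kolyig.
  rule 1 (unconditioned shift): kolyig → holyig
  rule 2 (unconditioned shift): holyig → holzig
  rule 3: no change — holzig
  ⇒ Movatish holzig
Zomirish: start from *kolyig.
  rule 1 (unconditioned shift): kolyig → kolzig
  rule 2: no change — kolzig
  rule 3 (vowel merger): kolzig → kulzig
  rule 4: no change — kulzig
  ⇒ Zomirish kulzig
Dozil: *kolyig
  kolyig (rule 1 does not apply)
  kolyig → kolyiy   [unconditioned shift]
  kolyiy (rule 3 does not apply)
  kolyiy → koryiy   [unconditioned shift]
  giving Dozil koryiy.
Only *kolyig yields all of Movatish holzig, Zomirish kulzig, Dozil koryiy.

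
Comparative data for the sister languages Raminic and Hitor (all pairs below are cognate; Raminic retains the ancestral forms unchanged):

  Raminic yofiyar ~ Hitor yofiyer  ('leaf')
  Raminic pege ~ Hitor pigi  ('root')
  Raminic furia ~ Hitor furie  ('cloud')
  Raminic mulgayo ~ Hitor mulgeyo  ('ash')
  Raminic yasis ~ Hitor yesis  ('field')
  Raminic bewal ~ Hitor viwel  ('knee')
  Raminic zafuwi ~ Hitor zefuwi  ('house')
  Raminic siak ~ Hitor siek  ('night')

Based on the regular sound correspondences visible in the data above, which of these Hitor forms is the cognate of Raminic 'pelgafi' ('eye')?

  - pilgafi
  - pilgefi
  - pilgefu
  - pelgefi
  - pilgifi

pilgefi

pege ~ pigi, bewal ~ viwel — Raminic e corresponds to Hitor i after a consonant, before a consonant other than r, m, n, p, b, f, v.
zafuwi ~ zefuwi — Raminic a corresponds to Hitor e after a consonant, before a labial obstruent.
Applying these to Raminic 'pelgafi':
  pelgafi → pilgafi   (e→i after a consonant, before a consonant other than r, m, n, p, b, f, v)
  pilgafi → pilgefi   (a→e after a consonant, before a labial obstruent)
So the Hitor cognate is 'pilgefi'.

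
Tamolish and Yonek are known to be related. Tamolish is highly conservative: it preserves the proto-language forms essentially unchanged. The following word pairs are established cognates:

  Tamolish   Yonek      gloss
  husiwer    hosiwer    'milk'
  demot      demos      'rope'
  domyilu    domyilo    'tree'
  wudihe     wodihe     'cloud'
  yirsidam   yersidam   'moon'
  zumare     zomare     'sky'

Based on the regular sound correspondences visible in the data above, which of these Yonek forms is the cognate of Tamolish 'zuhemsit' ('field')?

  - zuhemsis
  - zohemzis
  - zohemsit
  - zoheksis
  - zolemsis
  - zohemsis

husiwer ~ hosiwer, wudihe ~ wodihe — Tamolish u corresponds to Yonek o after a consonant, before a consonant other than r, m, n, p, b, f, v.
demot ~ demos — Tamolish t corresponds to Yonek s word-finally.
Applying these to Tamolish 'zuhemsit':
  zuhemsit → zohemsit   (u→o after a consonant, before a consonant other than r, m, n, p, b, f, v)
  zohemsit → zohemsis   (t→s word-finally)
So the Yonek cognate is 'zohemsis'.

zohemsis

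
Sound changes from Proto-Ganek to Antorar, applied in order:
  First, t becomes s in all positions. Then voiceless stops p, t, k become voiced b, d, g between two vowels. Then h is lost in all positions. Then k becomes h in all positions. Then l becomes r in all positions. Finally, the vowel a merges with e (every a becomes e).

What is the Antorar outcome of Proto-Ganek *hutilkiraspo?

Antorar: start from *hutilkiraspo.
  rule 1 (unconditioned shift): hutilkiraspo → husilkiraspo
  rule 2: no change — husilkiraspo
  rule 3 (h-loss): husilkiraspo → usilkiraspo
  rule 4 (unconditioned shift): usilkiraspo → usilhiraspo
  rule 5 (unconditioned shift): usilhiraspo → usirhiraspo
  rule 6 (vowel merger): usirhiraspo → usirhirespo
  ⇒ Antorar usirhirespo

usirhirespo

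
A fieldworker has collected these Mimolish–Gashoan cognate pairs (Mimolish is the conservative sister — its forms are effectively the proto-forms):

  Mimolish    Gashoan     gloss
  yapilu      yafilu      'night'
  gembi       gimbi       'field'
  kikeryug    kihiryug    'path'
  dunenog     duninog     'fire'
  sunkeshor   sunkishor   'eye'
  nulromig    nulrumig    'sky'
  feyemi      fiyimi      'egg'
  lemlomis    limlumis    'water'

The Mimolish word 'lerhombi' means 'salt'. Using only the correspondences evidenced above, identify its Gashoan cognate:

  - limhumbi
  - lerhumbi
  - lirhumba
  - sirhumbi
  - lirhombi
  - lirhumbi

lirhumbi

kikeryug ~ kihiryug — Mimolish e corresponds to Gashoan i after a consonant, before r.
nulromig ~ nulrumig, lemlomis ~ limlumis — Mimolish o corresponds to Gashoan u after a consonant, before a nasal.
Applying these to Mimolish 'lerhombi':
  lerhombi → lirhombi   (e→i after a consonant, before r)
  lirhombi → lirhumbi   (o→u after a consonant, before a nasal)
So the Gashoan cognate is 'lirhumbi'.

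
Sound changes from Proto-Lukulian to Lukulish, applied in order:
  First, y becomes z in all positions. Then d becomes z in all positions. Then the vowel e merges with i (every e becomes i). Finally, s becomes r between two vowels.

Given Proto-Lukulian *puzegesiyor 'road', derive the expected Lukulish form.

puzigirizor

Lukulish: *puzegesiyor > puzegesizor > puzigisizor > puzigirizor  (by unconditioned shift, vowel merger, rhotacism)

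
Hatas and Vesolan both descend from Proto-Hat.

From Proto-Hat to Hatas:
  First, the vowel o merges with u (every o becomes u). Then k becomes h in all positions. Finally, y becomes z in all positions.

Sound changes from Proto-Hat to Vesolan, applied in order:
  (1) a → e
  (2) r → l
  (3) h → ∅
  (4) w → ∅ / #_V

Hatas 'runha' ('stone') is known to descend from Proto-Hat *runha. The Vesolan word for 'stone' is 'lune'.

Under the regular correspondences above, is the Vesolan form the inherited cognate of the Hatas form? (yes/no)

Derive the expected Vesolan reflex of *runha:
Vesolan: *runha
  runha → runhe   [vowel merger]
  runhe → lunhe   [unconditioned shift]
  lunhe → lune   [h-loss]
  lune (rule 4 does not apply)
  giving Vesolan lune.
Vesolan 'lune' matches the regular reflex exactly, so the pair is cognate.

yes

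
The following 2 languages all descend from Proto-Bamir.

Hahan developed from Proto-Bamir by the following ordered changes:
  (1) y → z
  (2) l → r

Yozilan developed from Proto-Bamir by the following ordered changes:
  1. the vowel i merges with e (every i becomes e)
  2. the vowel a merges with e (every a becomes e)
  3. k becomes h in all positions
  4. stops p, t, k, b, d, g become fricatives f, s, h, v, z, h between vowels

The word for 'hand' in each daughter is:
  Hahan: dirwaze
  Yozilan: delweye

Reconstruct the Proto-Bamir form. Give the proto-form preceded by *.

Position 6: Hahan has z, Yozilan has y. Yozilan preserves y here (none of its changes turn any other segment into y), so the proto-segment is *y.
Position 3: Hahan has r, Yozilan has l. Yozilan preserves l here (none of its changes turn any other segment into l), so the proto-segment is *l.
Verify the candidate proto-form against each daughter:
Hahan: start from *dilwaye.
  rule 1 (unconditioned shift): dilwaye → dilwaze
  rule 2 (unconditioned shift): dilwaze → dirwaze
  ⇒ Hahan dirwaze
Yozilan: start from *dilwaye.
  rule 1 (vowel merger): dilwaye → delwaye
  rule 2 (vowel merger): delwaye → delweye
  rule 3: no change — delweye
  rule 4: no change — delweye
  ⇒ Yozilan delweye
*dilwaye is the unique common source.

*dilwaye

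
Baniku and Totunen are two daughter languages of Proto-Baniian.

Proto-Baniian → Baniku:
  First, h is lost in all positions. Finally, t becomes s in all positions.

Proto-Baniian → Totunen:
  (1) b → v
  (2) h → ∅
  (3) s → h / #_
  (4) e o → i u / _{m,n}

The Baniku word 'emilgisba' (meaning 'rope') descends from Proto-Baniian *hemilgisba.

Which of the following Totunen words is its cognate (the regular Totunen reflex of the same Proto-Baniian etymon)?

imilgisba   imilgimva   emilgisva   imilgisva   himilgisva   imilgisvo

imilgisva

Totunen: *hemilgisba > hemilgisva > emilgisva > imilgisva  (by unconditioned shift, h-loss, pre-nasal raising)
The other candidates each miss or misapply at least one Totunen change.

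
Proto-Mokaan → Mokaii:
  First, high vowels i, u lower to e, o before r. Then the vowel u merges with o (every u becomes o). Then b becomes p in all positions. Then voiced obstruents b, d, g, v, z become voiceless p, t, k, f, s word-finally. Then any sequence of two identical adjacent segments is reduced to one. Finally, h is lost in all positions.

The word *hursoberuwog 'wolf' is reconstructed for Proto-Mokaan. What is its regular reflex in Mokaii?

Mokaii: *hursoberuwog > horsoberuwog > horsoberowog > horsoperowog > horsoperowok > orsoperowok  (by pre-rhotic lowering, vowel merger, unconditioned shift, final devoicing, h-loss)

orsoperowok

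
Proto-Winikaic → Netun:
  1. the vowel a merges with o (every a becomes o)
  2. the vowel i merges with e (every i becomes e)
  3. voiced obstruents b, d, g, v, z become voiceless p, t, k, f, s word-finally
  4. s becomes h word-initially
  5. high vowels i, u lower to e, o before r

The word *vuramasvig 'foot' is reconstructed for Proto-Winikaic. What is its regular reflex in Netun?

voromosvek

Netun: *vuramasvig
  vuramasvig → vuromosvig   [vowel merger]
  vuromosvig → vuromosveg   [vowel merger]
  vuromosveg → vuromosvek   [final devoicing]
  vuromosvek (rule 4 does not apply)
  vuromosvek → voromosvek   [pre-rhotic lowering]
  giving Netun voromosvek.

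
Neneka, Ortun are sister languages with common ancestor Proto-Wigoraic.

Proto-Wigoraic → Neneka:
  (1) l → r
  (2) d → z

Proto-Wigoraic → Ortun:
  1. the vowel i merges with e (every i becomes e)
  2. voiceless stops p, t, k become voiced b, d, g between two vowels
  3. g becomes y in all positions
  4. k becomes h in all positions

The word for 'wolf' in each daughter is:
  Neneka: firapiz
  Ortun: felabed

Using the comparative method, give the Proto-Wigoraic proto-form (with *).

*filapid

Position 3: Neneka has r, Ortun has l. Ortun preserves l here (none of its changes turn any other segment into l), so the proto-segment is *l.
Position 6: Neneka has i, Ortun has e. Neneka preserves i here (none of its changes turn any other segment into i), so the proto-segment is *i.
This points to *filapid. Verify forward in each daughter:
Neneka: *filapid
  filapid → firapid   [unconditioned shift]
  firapid → firapiz   [unconditioned shift]
  giving Neneka firapiz.
Ortun: *filapid > felaped > felabed  (by vowel merger, intervocalic voicing)
No other proto-form is consistent with every reflex, so the reconstruction is *filapid.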